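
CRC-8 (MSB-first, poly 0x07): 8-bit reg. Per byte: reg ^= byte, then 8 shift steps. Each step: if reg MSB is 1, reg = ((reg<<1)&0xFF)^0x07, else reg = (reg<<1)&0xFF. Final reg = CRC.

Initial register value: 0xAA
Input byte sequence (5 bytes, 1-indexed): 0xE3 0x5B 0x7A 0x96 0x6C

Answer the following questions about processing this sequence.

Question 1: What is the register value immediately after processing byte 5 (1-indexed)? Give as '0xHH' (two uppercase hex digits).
After byte 1 (0xE3): reg=0xF8
After byte 2 (0x5B): reg=0x60
After byte 3 (0x7A): reg=0x46
After byte 4 (0x96): reg=0x3E
After byte 5 (0x6C): reg=0xB9

Answer: 0xB9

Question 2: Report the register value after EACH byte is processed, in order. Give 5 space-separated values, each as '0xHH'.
0xF8 0x60 0x46 0x3E 0xB9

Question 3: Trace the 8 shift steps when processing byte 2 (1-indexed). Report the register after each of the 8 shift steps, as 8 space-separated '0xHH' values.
Answer: 0x41 0x82 0x03 0x06 0x0C 0x18 0x30 0x60

Derivation:
After byte 1 (0xE3): reg=0xF8
Register before byte 2: 0xF8
After XOR with byte 0x5B: 0xA3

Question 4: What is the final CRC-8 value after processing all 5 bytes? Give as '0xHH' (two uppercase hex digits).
Answer: 0xB9

Derivation:
After byte 1 (0xE3): reg=0xF8
After byte 2 (0x5B): reg=0x60
After byte 3 (0x7A): reg=0x46
After byte 4 (0x96): reg=0x3E
After byte 5 (0x6C): reg=0xB9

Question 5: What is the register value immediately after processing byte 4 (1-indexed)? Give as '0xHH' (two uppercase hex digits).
After byte 1 (0xE3): reg=0xF8
After byte 2 (0x5B): reg=0x60
After byte 3 (0x7A): reg=0x46
After byte 4 (0x96): reg=0x3E

Answer: 0x3E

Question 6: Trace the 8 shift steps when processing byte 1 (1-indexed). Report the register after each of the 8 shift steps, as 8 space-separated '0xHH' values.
Answer: 0x92 0x23 0x46 0x8C 0x1F 0x3E 0x7C 0xF8

Derivation:
Register before byte 1: 0xAA
After XOR with byte 0xE3: 0x49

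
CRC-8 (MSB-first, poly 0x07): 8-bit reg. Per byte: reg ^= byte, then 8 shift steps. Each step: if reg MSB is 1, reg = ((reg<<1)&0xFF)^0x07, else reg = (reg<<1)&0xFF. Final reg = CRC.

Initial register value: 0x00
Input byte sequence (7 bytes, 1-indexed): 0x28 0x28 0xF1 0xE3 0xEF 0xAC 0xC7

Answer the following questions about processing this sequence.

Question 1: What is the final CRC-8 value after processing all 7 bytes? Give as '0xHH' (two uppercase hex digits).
After byte 1 (0x28): reg=0xD8
After byte 2 (0x28): reg=0xDE
After byte 3 (0xF1): reg=0xCD
After byte 4 (0xE3): reg=0xCA
After byte 5 (0xEF): reg=0xFB
After byte 6 (0xAC): reg=0xA2
After byte 7 (0xC7): reg=0x3C

Answer: 0x3C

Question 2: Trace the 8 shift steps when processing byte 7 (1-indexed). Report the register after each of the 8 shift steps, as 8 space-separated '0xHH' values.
Answer: 0xCA 0x93 0x21 0x42 0x84 0x0F 0x1E 0x3C

Derivation:
After byte 1 (0x28): reg=0xD8
After byte 2 (0x28): reg=0xDE
After byte 3 (0xF1): reg=0xCD
After byte 4 (0xE3): reg=0xCA
After byte 5 (0xEF): reg=0xFB
After byte 6 (0xAC): reg=0xA2
Register before byte 7: 0xA2
After XOR with byte 0xC7: 0x65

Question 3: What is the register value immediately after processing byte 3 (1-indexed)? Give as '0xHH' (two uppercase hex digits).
Answer: 0xCD

Derivation:
After byte 1 (0x28): reg=0xD8
After byte 2 (0x28): reg=0xDE
After byte 3 (0xF1): reg=0xCD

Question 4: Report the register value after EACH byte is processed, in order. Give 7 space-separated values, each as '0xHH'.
0xD8 0xDE 0xCD 0xCA 0xFB 0xA2 0x3C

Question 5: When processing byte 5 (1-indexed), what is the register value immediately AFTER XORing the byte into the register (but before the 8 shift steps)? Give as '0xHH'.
Register before byte 5: 0xCA
Byte 5: 0xEF
0xCA XOR 0xEF = 0x25

Answer: 0x25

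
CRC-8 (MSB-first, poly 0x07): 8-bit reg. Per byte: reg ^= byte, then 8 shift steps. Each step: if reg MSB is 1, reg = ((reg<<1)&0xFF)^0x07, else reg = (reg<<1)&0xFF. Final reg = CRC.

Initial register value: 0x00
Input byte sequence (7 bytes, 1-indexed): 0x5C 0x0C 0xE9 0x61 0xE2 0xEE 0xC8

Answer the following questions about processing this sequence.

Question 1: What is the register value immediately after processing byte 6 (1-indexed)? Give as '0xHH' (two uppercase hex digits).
Answer: 0x14

Derivation:
After byte 1 (0x5C): reg=0x93
After byte 2 (0x0C): reg=0xD4
After byte 3 (0xE9): reg=0xB3
After byte 4 (0x61): reg=0x30
After byte 5 (0xE2): reg=0x30
After byte 6 (0xEE): reg=0x14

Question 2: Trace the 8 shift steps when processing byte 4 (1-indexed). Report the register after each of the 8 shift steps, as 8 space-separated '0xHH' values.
After byte 1 (0x5C): reg=0x93
After byte 2 (0x0C): reg=0xD4
After byte 3 (0xE9): reg=0xB3
Register before byte 4: 0xB3
After XOR with byte 0x61: 0xD2

Answer: 0xA3 0x41 0x82 0x03 0x06 0x0C 0x18 0x30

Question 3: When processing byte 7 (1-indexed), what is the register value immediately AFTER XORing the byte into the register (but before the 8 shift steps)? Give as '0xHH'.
Register before byte 7: 0x14
Byte 7: 0xC8
0x14 XOR 0xC8 = 0xDC

Answer: 0xDC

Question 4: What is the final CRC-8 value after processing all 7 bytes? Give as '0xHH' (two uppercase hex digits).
After byte 1 (0x5C): reg=0x93
After byte 2 (0x0C): reg=0xD4
After byte 3 (0xE9): reg=0xB3
After byte 4 (0x61): reg=0x30
After byte 5 (0xE2): reg=0x30
After byte 6 (0xEE): reg=0x14
After byte 7 (0xC8): reg=0x1A

Answer: 0x1A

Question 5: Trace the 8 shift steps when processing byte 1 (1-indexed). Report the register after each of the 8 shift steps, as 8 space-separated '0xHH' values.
Register before byte 1: 0x00
After XOR with byte 0x5C: 0x5C

Answer: 0xB8 0x77 0xEE 0xDB 0xB1 0x65 0xCA 0x93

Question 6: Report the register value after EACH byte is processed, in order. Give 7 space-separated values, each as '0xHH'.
0x93 0xD4 0xB3 0x30 0x30 0x14 0x1A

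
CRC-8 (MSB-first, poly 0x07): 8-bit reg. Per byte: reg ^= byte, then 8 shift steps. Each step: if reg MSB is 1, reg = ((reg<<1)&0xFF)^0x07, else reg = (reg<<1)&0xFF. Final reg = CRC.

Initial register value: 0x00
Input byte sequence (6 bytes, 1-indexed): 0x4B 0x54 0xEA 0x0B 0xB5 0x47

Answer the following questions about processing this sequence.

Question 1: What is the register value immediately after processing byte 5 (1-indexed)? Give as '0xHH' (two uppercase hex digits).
Answer: 0x0F

Derivation:
After byte 1 (0x4B): reg=0xF6
After byte 2 (0x54): reg=0x67
After byte 3 (0xEA): reg=0xAA
After byte 4 (0x0B): reg=0x6E
After byte 5 (0xB5): reg=0x0F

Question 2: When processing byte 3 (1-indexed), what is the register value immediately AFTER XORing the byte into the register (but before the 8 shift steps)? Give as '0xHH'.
Answer: 0x8D

Derivation:
Register before byte 3: 0x67
Byte 3: 0xEA
0x67 XOR 0xEA = 0x8D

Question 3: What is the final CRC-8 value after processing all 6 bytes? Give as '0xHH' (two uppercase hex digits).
After byte 1 (0x4B): reg=0xF6
After byte 2 (0x54): reg=0x67
After byte 3 (0xEA): reg=0xAA
After byte 4 (0x0B): reg=0x6E
After byte 5 (0xB5): reg=0x0F
After byte 6 (0x47): reg=0xFF

Answer: 0xFF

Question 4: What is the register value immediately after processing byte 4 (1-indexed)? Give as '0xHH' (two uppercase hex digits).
After byte 1 (0x4B): reg=0xF6
After byte 2 (0x54): reg=0x67
After byte 3 (0xEA): reg=0xAA
After byte 4 (0x0B): reg=0x6E

Answer: 0x6E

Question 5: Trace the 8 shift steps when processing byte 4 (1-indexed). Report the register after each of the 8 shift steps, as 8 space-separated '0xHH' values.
Answer: 0x45 0x8A 0x13 0x26 0x4C 0x98 0x37 0x6E

Derivation:
After byte 1 (0x4B): reg=0xF6
After byte 2 (0x54): reg=0x67
After byte 3 (0xEA): reg=0xAA
Register before byte 4: 0xAA
After XOR with byte 0x0B: 0xA1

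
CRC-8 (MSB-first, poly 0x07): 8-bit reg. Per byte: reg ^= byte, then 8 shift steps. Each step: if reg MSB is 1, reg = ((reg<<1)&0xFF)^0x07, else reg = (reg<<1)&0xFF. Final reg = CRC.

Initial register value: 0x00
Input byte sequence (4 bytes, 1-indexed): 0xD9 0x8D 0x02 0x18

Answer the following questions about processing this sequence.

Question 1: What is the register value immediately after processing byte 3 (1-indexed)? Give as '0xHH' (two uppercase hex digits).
Answer: 0x44

Derivation:
After byte 1 (0xD9): reg=0x01
After byte 2 (0x8D): reg=0xAD
After byte 3 (0x02): reg=0x44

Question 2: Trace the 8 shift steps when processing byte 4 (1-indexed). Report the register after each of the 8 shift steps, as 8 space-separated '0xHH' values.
After byte 1 (0xD9): reg=0x01
After byte 2 (0x8D): reg=0xAD
After byte 3 (0x02): reg=0x44
Register before byte 4: 0x44
After XOR with byte 0x18: 0x5C

Answer: 0xB8 0x77 0xEE 0xDB 0xB1 0x65 0xCA 0x93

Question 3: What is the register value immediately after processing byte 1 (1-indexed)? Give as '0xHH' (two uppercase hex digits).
After byte 1 (0xD9): reg=0x01

Answer: 0x01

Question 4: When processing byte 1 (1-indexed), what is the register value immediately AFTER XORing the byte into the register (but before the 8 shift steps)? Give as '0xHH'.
Register before byte 1: 0x00
Byte 1: 0xD9
0x00 XOR 0xD9 = 0xD9

Answer: 0xD9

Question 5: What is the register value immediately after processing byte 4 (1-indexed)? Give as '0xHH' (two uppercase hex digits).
Answer: 0x93

Derivation:
After byte 1 (0xD9): reg=0x01
After byte 2 (0x8D): reg=0xAD
After byte 3 (0x02): reg=0x44
After byte 4 (0x18): reg=0x93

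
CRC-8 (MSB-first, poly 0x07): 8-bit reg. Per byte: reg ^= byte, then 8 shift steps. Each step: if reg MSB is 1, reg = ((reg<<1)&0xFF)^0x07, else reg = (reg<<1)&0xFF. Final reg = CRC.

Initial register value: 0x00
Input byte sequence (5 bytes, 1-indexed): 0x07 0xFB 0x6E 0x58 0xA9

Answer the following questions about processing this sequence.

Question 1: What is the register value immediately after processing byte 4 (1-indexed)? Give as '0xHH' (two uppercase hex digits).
Answer: 0x4E

Derivation:
After byte 1 (0x07): reg=0x15
After byte 2 (0xFB): reg=0x84
After byte 3 (0x6E): reg=0x98
After byte 4 (0x58): reg=0x4E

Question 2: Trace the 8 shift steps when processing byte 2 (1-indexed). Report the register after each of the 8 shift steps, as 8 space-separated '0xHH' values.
Answer: 0xDB 0xB1 0x65 0xCA 0x93 0x21 0x42 0x84

Derivation:
After byte 1 (0x07): reg=0x15
Register before byte 2: 0x15
After XOR with byte 0xFB: 0xEE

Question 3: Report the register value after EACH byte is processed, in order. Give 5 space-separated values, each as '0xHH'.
0x15 0x84 0x98 0x4E 0xBB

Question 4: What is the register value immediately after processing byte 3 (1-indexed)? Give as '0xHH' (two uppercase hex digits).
After byte 1 (0x07): reg=0x15
After byte 2 (0xFB): reg=0x84
After byte 3 (0x6E): reg=0x98

Answer: 0x98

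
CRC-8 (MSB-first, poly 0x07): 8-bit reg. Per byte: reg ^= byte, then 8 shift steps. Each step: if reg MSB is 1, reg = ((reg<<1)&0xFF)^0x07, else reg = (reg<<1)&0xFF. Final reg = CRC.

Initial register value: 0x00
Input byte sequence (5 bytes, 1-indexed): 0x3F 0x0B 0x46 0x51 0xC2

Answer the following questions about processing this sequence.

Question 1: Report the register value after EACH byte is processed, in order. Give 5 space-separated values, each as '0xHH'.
0xBD 0x0B 0xE4 0x02 0x4E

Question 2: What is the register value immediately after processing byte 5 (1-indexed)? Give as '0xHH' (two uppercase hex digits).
Answer: 0x4E

Derivation:
After byte 1 (0x3F): reg=0xBD
After byte 2 (0x0B): reg=0x0B
After byte 3 (0x46): reg=0xE4
After byte 4 (0x51): reg=0x02
After byte 5 (0xC2): reg=0x4E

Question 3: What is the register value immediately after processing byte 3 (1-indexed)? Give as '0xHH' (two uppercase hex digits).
After byte 1 (0x3F): reg=0xBD
After byte 2 (0x0B): reg=0x0B
After byte 3 (0x46): reg=0xE4

Answer: 0xE4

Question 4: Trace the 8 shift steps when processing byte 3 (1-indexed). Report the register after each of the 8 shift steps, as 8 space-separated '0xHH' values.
After byte 1 (0x3F): reg=0xBD
After byte 2 (0x0B): reg=0x0B
Register before byte 3: 0x0B
After XOR with byte 0x46: 0x4D

Answer: 0x9A 0x33 0x66 0xCC 0x9F 0x39 0x72 0xE4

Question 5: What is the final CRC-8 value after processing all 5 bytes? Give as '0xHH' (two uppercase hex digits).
After byte 1 (0x3F): reg=0xBD
After byte 2 (0x0B): reg=0x0B
After byte 3 (0x46): reg=0xE4
After byte 4 (0x51): reg=0x02
After byte 5 (0xC2): reg=0x4E

Answer: 0x4E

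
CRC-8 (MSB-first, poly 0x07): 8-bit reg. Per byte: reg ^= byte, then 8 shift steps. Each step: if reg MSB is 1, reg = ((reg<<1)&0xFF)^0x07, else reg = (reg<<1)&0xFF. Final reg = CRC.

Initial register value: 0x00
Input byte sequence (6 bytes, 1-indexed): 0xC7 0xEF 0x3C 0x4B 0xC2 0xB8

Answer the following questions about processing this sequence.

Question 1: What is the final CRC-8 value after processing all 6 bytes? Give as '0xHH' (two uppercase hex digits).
After byte 1 (0xC7): reg=0x5B
After byte 2 (0xEF): reg=0x05
After byte 3 (0x3C): reg=0xAF
After byte 4 (0x4B): reg=0xB2
After byte 5 (0xC2): reg=0x57
After byte 6 (0xB8): reg=0x83

Answer: 0x83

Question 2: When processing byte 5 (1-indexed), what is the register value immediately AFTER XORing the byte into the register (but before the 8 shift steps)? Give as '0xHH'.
Answer: 0x70

Derivation:
Register before byte 5: 0xB2
Byte 5: 0xC2
0xB2 XOR 0xC2 = 0x70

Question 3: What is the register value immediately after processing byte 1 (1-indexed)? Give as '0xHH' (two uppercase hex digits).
After byte 1 (0xC7): reg=0x5B

Answer: 0x5B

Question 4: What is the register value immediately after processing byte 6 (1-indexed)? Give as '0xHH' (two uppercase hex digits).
Answer: 0x83

Derivation:
After byte 1 (0xC7): reg=0x5B
After byte 2 (0xEF): reg=0x05
After byte 3 (0x3C): reg=0xAF
After byte 4 (0x4B): reg=0xB2
After byte 5 (0xC2): reg=0x57
After byte 6 (0xB8): reg=0x83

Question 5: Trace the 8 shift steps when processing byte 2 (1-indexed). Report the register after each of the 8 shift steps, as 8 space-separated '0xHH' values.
Answer: 0x6F 0xDE 0xBB 0x71 0xE2 0xC3 0x81 0x05

Derivation:
After byte 1 (0xC7): reg=0x5B
Register before byte 2: 0x5B
After XOR with byte 0xEF: 0xB4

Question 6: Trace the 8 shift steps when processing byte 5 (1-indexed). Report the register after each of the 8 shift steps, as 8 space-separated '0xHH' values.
Answer: 0xE0 0xC7 0x89 0x15 0x2A 0x54 0xA8 0x57

Derivation:
After byte 1 (0xC7): reg=0x5B
After byte 2 (0xEF): reg=0x05
After byte 3 (0x3C): reg=0xAF
After byte 4 (0x4B): reg=0xB2
Register before byte 5: 0xB2
After XOR with byte 0xC2: 0x70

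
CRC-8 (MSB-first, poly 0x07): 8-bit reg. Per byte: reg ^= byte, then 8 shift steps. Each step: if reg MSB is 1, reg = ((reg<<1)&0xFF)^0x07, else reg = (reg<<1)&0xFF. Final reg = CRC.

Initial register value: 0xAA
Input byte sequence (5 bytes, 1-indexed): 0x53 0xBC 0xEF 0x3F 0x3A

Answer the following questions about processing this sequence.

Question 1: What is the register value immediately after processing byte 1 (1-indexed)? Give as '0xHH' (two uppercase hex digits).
After byte 1 (0x53): reg=0xE1

Answer: 0xE1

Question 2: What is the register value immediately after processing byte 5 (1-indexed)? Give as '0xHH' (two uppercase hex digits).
Answer: 0x17

Derivation:
After byte 1 (0x53): reg=0xE1
After byte 2 (0xBC): reg=0x94
After byte 3 (0xEF): reg=0x66
After byte 4 (0x3F): reg=0x88
After byte 5 (0x3A): reg=0x17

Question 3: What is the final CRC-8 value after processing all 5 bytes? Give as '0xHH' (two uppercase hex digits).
Answer: 0x17

Derivation:
After byte 1 (0x53): reg=0xE1
After byte 2 (0xBC): reg=0x94
After byte 3 (0xEF): reg=0x66
After byte 4 (0x3F): reg=0x88
After byte 5 (0x3A): reg=0x17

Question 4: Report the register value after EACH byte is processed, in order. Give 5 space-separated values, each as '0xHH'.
0xE1 0x94 0x66 0x88 0x17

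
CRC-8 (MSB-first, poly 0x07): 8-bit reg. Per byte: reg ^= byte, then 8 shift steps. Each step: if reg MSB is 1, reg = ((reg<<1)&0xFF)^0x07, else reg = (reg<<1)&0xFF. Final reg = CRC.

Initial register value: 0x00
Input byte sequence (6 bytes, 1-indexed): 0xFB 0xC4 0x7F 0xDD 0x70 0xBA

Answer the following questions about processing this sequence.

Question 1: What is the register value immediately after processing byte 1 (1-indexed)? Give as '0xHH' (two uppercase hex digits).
After byte 1 (0xFB): reg=0xEF

Answer: 0xEF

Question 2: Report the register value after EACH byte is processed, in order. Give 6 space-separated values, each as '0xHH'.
0xEF 0xD1 0x43 0xD3 0x60 0x08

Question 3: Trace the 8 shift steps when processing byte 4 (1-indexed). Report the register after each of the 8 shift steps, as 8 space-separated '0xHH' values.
Answer: 0x3B 0x76 0xEC 0xDF 0xB9 0x75 0xEA 0xD3

Derivation:
After byte 1 (0xFB): reg=0xEF
After byte 2 (0xC4): reg=0xD1
After byte 3 (0x7F): reg=0x43
Register before byte 4: 0x43
After XOR with byte 0xDD: 0x9E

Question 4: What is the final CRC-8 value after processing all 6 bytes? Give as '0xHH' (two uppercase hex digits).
Answer: 0x08

Derivation:
After byte 1 (0xFB): reg=0xEF
After byte 2 (0xC4): reg=0xD1
After byte 3 (0x7F): reg=0x43
After byte 4 (0xDD): reg=0xD3
After byte 5 (0x70): reg=0x60
After byte 6 (0xBA): reg=0x08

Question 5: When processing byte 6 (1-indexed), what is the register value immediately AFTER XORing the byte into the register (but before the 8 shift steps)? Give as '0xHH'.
Answer: 0xDA

Derivation:
Register before byte 6: 0x60
Byte 6: 0xBA
0x60 XOR 0xBA = 0xDA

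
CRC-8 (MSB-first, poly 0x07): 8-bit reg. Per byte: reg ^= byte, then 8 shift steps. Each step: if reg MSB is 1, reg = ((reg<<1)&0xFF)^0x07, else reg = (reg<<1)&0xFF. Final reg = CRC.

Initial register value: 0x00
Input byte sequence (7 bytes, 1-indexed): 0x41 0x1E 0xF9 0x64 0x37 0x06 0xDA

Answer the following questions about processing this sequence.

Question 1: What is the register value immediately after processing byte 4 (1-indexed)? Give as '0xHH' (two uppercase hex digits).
Answer: 0x91

Derivation:
After byte 1 (0x41): reg=0xC0
After byte 2 (0x1E): reg=0x14
After byte 3 (0xF9): reg=0x8D
After byte 4 (0x64): reg=0x91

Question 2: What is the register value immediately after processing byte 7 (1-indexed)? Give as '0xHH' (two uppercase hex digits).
After byte 1 (0x41): reg=0xC0
After byte 2 (0x1E): reg=0x14
After byte 3 (0xF9): reg=0x8D
After byte 4 (0x64): reg=0x91
After byte 5 (0x37): reg=0x7B
After byte 6 (0x06): reg=0x74
After byte 7 (0xDA): reg=0x43

Answer: 0x43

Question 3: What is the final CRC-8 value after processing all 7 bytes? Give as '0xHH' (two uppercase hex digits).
Answer: 0x43

Derivation:
After byte 1 (0x41): reg=0xC0
After byte 2 (0x1E): reg=0x14
After byte 3 (0xF9): reg=0x8D
After byte 4 (0x64): reg=0x91
After byte 5 (0x37): reg=0x7B
After byte 6 (0x06): reg=0x74
After byte 7 (0xDA): reg=0x43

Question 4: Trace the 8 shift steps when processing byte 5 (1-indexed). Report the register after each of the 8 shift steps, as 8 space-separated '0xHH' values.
After byte 1 (0x41): reg=0xC0
After byte 2 (0x1E): reg=0x14
After byte 3 (0xF9): reg=0x8D
After byte 4 (0x64): reg=0x91
Register before byte 5: 0x91
After XOR with byte 0x37: 0xA6

Answer: 0x4B 0x96 0x2B 0x56 0xAC 0x5F 0xBE 0x7B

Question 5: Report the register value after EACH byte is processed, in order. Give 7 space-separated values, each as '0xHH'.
0xC0 0x14 0x8D 0x91 0x7B 0x74 0x43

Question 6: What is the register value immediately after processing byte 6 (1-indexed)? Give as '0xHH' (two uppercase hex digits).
Answer: 0x74

Derivation:
After byte 1 (0x41): reg=0xC0
After byte 2 (0x1E): reg=0x14
After byte 3 (0xF9): reg=0x8D
After byte 4 (0x64): reg=0x91
After byte 5 (0x37): reg=0x7B
After byte 6 (0x06): reg=0x74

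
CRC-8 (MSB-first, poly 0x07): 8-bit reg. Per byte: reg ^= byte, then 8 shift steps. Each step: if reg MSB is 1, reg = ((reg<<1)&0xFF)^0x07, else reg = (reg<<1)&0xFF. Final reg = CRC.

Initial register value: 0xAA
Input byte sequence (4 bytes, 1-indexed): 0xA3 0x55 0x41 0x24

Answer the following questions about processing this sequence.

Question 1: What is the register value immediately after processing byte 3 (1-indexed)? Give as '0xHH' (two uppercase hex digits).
Answer: 0xB7

Derivation:
After byte 1 (0xA3): reg=0x3F
After byte 2 (0x55): reg=0x11
After byte 3 (0x41): reg=0xB7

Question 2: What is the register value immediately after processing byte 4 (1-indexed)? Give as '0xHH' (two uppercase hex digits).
After byte 1 (0xA3): reg=0x3F
After byte 2 (0x55): reg=0x11
After byte 3 (0x41): reg=0xB7
After byte 4 (0x24): reg=0xF0

Answer: 0xF0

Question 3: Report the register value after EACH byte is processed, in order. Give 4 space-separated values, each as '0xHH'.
0x3F 0x11 0xB7 0xF0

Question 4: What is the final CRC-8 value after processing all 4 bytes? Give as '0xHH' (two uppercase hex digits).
After byte 1 (0xA3): reg=0x3F
After byte 2 (0x55): reg=0x11
After byte 3 (0x41): reg=0xB7
After byte 4 (0x24): reg=0xF0

Answer: 0xF0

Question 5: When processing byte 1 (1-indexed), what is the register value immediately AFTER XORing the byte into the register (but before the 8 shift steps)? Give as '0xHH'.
Register before byte 1: 0xAA
Byte 1: 0xA3
0xAA XOR 0xA3 = 0x09

Answer: 0x09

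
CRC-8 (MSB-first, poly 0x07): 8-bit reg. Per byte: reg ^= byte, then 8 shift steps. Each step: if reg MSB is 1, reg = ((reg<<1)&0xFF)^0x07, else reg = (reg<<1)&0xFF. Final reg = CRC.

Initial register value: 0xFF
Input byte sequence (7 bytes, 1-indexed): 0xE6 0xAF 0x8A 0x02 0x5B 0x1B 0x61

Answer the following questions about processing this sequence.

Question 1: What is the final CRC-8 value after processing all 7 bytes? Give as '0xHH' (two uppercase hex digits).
After byte 1 (0xE6): reg=0x4F
After byte 2 (0xAF): reg=0xAE
After byte 3 (0x8A): reg=0xFC
After byte 4 (0x02): reg=0xF4
After byte 5 (0x5B): reg=0x44
After byte 6 (0x1B): reg=0x9A
After byte 7 (0x61): reg=0xEF

Answer: 0xEF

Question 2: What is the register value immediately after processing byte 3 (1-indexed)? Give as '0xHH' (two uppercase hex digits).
After byte 1 (0xE6): reg=0x4F
After byte 2 (0xAF): reg=0xAE
After byte 3 (0x8A): reg=0xFC

Answer: 0xFC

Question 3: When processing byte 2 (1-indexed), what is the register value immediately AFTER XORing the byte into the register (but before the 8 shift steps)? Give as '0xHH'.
Answer: 0xE0

Derivation:
Register before byte 2: 0x4F
Byte 2: 0xAF
0x4F XOR 0xAF = 0xE0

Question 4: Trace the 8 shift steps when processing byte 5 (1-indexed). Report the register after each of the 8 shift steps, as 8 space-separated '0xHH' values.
After byte 1 (0xE6): reg=0x4F
After byte 2 (0xAF): reg=0xAE
After byte 3 (0x8A): reg=0xFC
After byte 4 (0x02): reg=0xF4
Register before byte 5: 0xF4
After XOR with byte 0x5B: 0xAF

Answer: 0x59 0xB2 0x63 0xC6 0x8B 0x11 0x22 0x44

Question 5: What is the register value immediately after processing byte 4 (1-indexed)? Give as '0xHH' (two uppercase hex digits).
Answer: 0xF4

Derivation:
After byte 1 (0xE6): reg=0x4F
After byte 2 (0xAF): reg=0xAE
After byte 3 (0x8A): reg=0xFC
After byte 4 (0x02): reg=0xF4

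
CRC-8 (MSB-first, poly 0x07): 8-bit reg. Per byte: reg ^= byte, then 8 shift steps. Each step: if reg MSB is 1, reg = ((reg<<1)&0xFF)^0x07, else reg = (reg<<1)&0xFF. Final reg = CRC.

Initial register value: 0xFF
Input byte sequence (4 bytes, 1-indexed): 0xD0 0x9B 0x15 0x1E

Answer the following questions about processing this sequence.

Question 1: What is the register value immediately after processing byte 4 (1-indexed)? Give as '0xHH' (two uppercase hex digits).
Answer: 0x15

Derivation:
After byte 1 (0xD0): reg=0xCD
After byte 2 (0x9B): reg=0xA5
After byte 3 (0x15): reg=0x19
After byte 4 (0x1E): reg=0x15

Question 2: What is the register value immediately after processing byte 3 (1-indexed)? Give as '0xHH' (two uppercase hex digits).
After byte 1 (0xD0): reg=0xCD
After byte 2 (0x9B): reg=0xA5
After byte 3 (0x15): reg=0x19

Answer: 0x19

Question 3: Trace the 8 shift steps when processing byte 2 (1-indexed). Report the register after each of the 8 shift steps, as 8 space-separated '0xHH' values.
Answer: 0xAC 0x5F 0xBE 0x7B 0xF6 0xEB 0xD1 0xA5

Derivation:
After byte 1 (0xD0): reg=0xCD
Register before byte 2: 0xCD
After XOR with byte 0x9B: 0x56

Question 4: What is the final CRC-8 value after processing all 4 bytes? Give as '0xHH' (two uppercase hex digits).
After byte 1 (0xD0): reg=0xCD
After byte 2 (0x9B): reg=0xA5
After byte 3 (0x15): reg=0x19
After byte 4 (0x1E): reg=0x15

Answer: 0x15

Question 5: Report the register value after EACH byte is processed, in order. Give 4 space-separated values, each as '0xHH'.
0xCD 0xA5 0x19 0x15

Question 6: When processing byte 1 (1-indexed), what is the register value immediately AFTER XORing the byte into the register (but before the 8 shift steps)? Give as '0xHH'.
Register before byte 1: 0xFF
Byte 1: 0xD0
0xFF XOR 0xD0 = 0x2F

Answer: 0x2F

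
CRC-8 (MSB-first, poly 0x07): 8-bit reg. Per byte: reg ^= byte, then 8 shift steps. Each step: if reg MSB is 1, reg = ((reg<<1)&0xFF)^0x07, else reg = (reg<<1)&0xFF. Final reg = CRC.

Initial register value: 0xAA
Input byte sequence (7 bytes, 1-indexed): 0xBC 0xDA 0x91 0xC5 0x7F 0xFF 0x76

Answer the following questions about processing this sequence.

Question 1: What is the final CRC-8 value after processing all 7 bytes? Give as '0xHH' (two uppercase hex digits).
Answer: 0x97

Derivation:
After byte 1 (0xBC): reg=0x62
After byte 2 (0xDA): reg=0x21
After byte 3 (0x91): reg=0x19
After byte 4 (0xC5): reg=0x1A
After byte 5 (0x7F): reg=0x3C
After byte 6 (0xFF): reg=0x47
After byte 7 (0x76): reg=0x97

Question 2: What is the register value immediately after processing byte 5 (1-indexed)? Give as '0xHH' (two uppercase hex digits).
Answer: 0x3C

Derivation:
After byte 1 (0xBC): reg=0x62
After byte 2 (0xDA): reg=0x21
After byte 3 (0x91): reg=0x19
After byte 4 (0xC5): reg=0x1A
After byte 5 (0x7F): reg=0x3C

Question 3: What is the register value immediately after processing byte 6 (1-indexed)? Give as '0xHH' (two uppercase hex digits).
Answer: 0x47

Derivation:
After byte 1 (0xBC): reg=0x62
After byte 2 (0xDA): reg=0x21
After byte 3 (0x91): reg=0x19
After byte 4 (0xC5): reg=0x1A
After byte 5 (0x7F): reg=0x3C
After byte 6 (0xFF): reg=0x47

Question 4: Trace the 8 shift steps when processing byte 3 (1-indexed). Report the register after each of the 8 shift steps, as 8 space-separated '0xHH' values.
After byte 1 (0xBC): reg=0x62
After byte 2 (0xDA): reg=0x21
Register before byte 3: 0x21
After XOR with byte 0x91: 0xB0

Answer: 0x67 0xCE 0x9B 0x31 0x62 0xC4 0x8F 0x19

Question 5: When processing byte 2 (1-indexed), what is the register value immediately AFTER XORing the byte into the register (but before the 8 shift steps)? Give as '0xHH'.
Register before byte 2: 0x62
Byte 2: 0xDA
0x62 XOR 0xDA = 0xB8

Answer: 0xB8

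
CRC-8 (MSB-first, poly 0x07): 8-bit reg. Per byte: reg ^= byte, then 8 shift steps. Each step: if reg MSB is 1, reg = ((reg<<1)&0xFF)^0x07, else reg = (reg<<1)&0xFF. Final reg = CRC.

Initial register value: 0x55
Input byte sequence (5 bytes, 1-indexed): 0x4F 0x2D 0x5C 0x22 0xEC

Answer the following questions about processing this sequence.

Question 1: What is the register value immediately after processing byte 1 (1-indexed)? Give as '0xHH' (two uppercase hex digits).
Answer: 0x46

Derivation:
After byte 1 (0x4F): reg=0x46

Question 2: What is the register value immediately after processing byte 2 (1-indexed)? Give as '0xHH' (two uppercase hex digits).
Answer: 0x16

Derivation:
After byte 1 (0x4F): reg=0x46
After byte 2 (0x2D): reg=0x16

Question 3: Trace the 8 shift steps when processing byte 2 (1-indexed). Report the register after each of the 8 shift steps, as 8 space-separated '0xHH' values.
Answer: 0xD6 0xAB 0x51 0xA2 0x43 0x86 0x0B 0x16

Derivation:
After byte 1 (0x4F): reg=0x46
Register before byte 2: 0x46
After XOR with byte 0x2D: 0x6B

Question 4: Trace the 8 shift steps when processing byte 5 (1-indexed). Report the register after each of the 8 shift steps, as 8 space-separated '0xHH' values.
After byte 1 (0x4F): reg=0x46
After byte 2 (0x2D): reg=0x16
After byte 3 (0x5C): reg=0xF1
After byte 4 (0x22): reg=0x37
Register before byte 5: 0x37
After XOR with byte 0xEC: 0xDB

Answer: 0xB1 0x65 0xCA 0x93 0x21 0x42 0x84 0x0F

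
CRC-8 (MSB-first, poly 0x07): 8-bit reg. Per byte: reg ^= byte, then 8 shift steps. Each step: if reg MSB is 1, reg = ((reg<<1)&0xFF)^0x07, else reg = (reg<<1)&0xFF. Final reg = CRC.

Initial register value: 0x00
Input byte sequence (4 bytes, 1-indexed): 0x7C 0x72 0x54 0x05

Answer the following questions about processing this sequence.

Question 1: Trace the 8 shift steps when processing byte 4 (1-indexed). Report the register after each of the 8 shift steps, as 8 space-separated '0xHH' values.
Answer: 0x71 0xE2 0xC3 0x81 0x05 0x0A 0x14 0x28

Derivation:
After byte 1 (0x7C): reg=0x73
After byte 2 (0x72): reg=0x07
After byte 3 (0x54): reg=0xBE
Register before byte 4: 0xBE
After XOR with byte 0x05: 0xBB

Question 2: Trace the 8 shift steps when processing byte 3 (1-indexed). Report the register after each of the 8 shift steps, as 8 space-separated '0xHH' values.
After byte 1 (0x7C): reg=0x73
After byte 2 (0x72): reg=0x07
Register before byte 3: 0x07
After XOR with byte 0x54: 0x53

Answer: 0xA6 0x4B 0x96 0x2B 0x56 0xAC 0x5F 0xBE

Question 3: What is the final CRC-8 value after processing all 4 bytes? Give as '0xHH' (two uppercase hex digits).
After byte 1 (0x7C): reg=0x73
After byte 2 (0x72): reg=0x07
After byte 3 (0x54): reg=0xBE
After byte 4 (0x05): reg=0x28

Answer: 0x28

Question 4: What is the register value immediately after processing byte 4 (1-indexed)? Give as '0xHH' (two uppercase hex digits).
After byte 1 (0x7C): reg=0x73
After byte 2 (0x72): reg=0x07
After byte 3 (0x54): reg=0xBE
After byte 4 (0x05): reg=0x28

Answer: 0x28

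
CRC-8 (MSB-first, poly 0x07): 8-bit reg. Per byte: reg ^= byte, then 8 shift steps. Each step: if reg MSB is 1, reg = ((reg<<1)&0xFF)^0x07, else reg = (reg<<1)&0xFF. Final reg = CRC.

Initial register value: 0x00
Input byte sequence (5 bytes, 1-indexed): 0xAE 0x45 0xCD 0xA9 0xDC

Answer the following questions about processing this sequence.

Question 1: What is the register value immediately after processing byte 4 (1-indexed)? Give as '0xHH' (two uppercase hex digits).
Answer: 0x2F

Derivation:
After byte 1 (0xAE): reg=0x43
After byte 2 (0x45): reg=0x12
After byte 3 (0xCD): reg=0x13
After byte 4 (0xA9): reg=0x2F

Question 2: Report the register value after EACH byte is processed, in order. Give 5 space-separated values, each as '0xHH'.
0x43 0x12 0x13 0x2F 0xD7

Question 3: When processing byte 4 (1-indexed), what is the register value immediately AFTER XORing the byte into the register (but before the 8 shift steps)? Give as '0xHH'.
Register before byte 4: 0x13
Byte 4: 0xA9
0x13 XOR 0xA9 = 0xBA

Answer: 0xBA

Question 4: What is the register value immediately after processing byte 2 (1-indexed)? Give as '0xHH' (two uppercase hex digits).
Answer: 0x12

Derivation:
After byte 1 (0xAE): reg=0x43
After byte 2 (0x45): reg=0x12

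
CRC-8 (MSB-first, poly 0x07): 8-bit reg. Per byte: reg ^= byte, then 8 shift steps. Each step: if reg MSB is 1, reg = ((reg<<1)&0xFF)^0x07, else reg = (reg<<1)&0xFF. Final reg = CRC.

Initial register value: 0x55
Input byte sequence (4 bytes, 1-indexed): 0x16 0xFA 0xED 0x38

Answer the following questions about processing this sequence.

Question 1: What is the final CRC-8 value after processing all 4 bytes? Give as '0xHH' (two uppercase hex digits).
Answer: 0x48

Derivation:
After byte 1 (0x16): reg=0xCE
After byte 2 (0xFA): reg=0x8C
After byte 3 (0xED): reg=0x20
After byte 4 (0x38): reg=0x48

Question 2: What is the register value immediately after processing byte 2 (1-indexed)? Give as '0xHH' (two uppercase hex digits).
Answer: 0x8C

Derivation:
After byte 1 (0x16): reg=0xCE
After byte 2 (0xFA): reg=0x8C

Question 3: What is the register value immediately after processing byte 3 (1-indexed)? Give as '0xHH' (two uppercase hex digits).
After byte 1 (0x16): reg=0xCE
After byte 2 (0xFA): reg=0x8C
After byte 3 (0xED): reg=0x20

Answer: 0x20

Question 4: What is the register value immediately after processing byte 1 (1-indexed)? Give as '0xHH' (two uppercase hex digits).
After byte 1 (0x16): reg=0xCE

Answer: 0xCE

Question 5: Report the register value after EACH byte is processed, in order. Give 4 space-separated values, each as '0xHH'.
0xCE 0x8C 0x20 0x48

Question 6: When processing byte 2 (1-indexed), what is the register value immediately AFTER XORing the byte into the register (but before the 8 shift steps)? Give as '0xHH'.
Register before byte 2: 0xCE
Byte 2: 0xFA
0xCE XOR 0xFA = 0x34

Answer: 0x34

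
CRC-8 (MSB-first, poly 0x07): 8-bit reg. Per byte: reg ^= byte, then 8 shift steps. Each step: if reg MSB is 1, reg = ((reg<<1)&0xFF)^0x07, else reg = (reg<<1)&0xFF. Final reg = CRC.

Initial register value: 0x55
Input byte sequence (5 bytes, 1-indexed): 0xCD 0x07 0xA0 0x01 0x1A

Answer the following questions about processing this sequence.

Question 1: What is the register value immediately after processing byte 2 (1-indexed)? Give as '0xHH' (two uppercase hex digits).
After byte 1 (0xCD): reg=0xC1
After byte 2 (0x07): reg=0x5C

Answer: 0x5C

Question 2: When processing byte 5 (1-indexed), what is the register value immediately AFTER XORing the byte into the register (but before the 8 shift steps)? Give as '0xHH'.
Answer: 0xF5

Derivation:
Register before byte 5: 0xEF
Byte 5: 0x1A
0xEF XOR 0x1A = 0xF5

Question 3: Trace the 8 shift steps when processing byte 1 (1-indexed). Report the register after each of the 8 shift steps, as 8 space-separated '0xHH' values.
Register before byte 1: 0x55
After XOR with byte 0xCD: 0x98

Answer: 0x37 0x6E 0xDC 0xBF 0x79 0xF2 0xE3 0xC1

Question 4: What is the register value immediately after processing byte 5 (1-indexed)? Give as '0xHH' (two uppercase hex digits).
Answer: 0xC5

Derivation:
After byte 1 (0xCD): reg=0xC1
After byte 2 (0x07): reg=0x5C
After byte 3 (0xA0): reg=0xFA
After byte 4 (0x01): reg=0xEF
After byte 5 (0x1A): reg=0xC5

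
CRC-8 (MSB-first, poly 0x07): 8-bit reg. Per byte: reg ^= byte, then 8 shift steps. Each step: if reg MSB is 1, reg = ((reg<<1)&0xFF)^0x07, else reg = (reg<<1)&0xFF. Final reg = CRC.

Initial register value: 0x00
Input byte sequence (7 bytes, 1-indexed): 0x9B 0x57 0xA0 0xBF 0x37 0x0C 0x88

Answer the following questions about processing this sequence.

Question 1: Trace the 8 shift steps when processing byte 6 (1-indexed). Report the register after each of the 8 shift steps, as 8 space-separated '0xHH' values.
Answer: 0x95 0x2D 0x5A 0xB4 0x6F 0xDE 0xBB 0x71

Derivation:
After byte 1 (0x9B): reg=0xC8
After byte 2 (0x57): reg=0xD4
After byte 3 (0xA0): reg=0x4B
After byte 4 (0xBF): reg=0xC2
After byte 5 (0x37): reg=0xC5
Register before byte 6: 0xC5
After XOR with byte 0x0C: 0xC9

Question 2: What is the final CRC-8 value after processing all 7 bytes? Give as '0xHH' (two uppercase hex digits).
After byte 1 (0x9B): reg=0xC8
After byte 2 (0x57): reg=0xD4
After byte 3 (0xA0): reg=0x4B
After byte 4 (0xBF): reg=0xC2
After byte 5 (0x37): reg=0xC5
After byte 6 (0x0C): reg=0x71
After byte 7 (0x88): reg=0xE1

Answer: 0xE1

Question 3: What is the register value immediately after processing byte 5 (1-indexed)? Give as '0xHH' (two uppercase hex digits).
After byte 1 (0x9B): reg=0xC8
After byte 2 (0x57): reg=0xD4
After byte 3 (0xA0): reg=0x4B
After byte 4 (0xBF): reg=0xC2
After byte 5 (0x37): reg=0xC5

Answer: 0xC5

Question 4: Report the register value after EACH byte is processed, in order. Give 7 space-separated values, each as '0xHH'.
0xC8 0xD4 0x4B 0xC2 0xC5 0x71 0xE1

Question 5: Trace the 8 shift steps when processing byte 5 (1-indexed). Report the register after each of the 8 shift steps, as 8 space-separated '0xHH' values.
Answer: 0xED 0xDD 0xBD 0x7D 0xFA 0xF3 0xE1 0xC5

Derivation:
After byte 1 (0x9B): reg=0xC8
After byte 2 (0x57): reg=0xD4
After byte 3 (0xA0): reg=0x4B
After byte 4 (0xBF): reg=0xC2
Register before byte 5: 0xC2
After XOR with byte 0x37: 0xF5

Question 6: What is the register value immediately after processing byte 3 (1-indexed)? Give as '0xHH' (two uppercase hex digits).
Answer: 0x4B

Derivation:
After byte 1 (0x9B): reg=0xC8
After byte 2 (0x57): reg=0xD4
After byte 3 (0xA0): reg=0x4B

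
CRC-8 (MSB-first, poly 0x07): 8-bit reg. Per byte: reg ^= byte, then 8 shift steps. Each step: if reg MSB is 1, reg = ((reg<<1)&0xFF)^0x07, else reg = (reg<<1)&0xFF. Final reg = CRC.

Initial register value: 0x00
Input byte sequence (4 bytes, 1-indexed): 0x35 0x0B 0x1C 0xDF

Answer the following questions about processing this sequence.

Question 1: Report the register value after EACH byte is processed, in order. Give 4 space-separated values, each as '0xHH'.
0x8B 0x89 0xE2 0xB3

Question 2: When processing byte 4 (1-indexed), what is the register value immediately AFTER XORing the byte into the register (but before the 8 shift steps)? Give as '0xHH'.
Register before byte 4: 0xE2
Byte 4: 0xDF
0xE2 XOR 0xDF = 0x3D

Answer: 0x3D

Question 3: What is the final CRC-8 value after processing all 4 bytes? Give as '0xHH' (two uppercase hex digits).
Answer: 0xB3

Derivation:
After byte 1 (0x35): reg=0x8B
After byte 2 (0x0B): reg=0x89
After byte 3 (0x1C): reg=0xE2
After byte 4 (0xDF): reg=0xB3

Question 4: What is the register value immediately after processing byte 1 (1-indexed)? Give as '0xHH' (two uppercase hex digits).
After byte 1 (0x35): reg=0x8B

Answer: 0x8B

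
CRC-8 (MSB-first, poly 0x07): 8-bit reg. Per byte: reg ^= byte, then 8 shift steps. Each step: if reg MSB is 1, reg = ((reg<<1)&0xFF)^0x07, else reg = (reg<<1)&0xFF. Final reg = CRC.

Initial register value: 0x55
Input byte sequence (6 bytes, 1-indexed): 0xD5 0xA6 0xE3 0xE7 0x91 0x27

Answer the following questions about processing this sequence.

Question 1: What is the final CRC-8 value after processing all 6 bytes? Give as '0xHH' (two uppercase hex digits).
After byte 1 (0xD5): reg=0x89
After byte 2 (0xA6): reg=0xCD
After byte 3 (0xE3): reg=0xCA
After byte 4 (0xE7): reg=0xC3
After byte 5 (0x91): reg=0xB9
After byte 6 (0x27): reg=0xD3

Answer: 0xD3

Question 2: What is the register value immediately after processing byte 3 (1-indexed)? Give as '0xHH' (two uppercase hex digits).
Answer: 0xCA

Derivation:
After byte 1 (0xD5): reg=0x89
After byte 2 (0xA6): reg=0xCD
After byte 3 (0xE3): reg=0xCA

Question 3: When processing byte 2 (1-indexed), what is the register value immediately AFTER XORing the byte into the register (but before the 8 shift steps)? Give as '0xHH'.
Answer: 0x2F

Derivation:
Register before byte 2: 0x89
Byte 2: 0xA6
0x89 XOR 0xA6 = 0x2F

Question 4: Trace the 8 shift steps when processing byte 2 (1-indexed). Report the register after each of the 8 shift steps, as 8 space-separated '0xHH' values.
After byte 1 (0xD5): reg=0x89
Register before byte 2: 0x89
After XOR with byte 0xA6: 0x2F

Answer: 0x5E 0xBC 0x7F 0xFE 0xFB 0xF1 0xE5 0xCD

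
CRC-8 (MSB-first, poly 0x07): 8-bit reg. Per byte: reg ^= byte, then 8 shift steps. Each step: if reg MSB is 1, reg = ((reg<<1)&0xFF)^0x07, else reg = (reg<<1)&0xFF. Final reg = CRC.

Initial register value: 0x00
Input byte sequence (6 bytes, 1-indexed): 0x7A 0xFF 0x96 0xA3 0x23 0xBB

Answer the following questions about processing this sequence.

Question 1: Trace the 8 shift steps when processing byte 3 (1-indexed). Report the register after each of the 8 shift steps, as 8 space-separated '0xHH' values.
After byte 1 (0x7A): reg=0x61
After byte 2 (0xFF): reg=0xD3
Register before byte 3: 0xD3
After XOR with byte 0x96: 0x45

Answer: 0x8A 0x13 0x26 0x4C 0x98 0x37 0x6E 0xDC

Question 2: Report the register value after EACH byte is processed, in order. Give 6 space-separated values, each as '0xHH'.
0x61 0xD3 0xDC 0x7A 0x88 0x99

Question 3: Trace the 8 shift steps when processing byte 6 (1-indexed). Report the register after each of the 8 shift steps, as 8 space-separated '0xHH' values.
Answer: 0x66 0xCC 0x9F 0x39 0x72 0xE4 0xCF 0x99

Derivation:
After byte 1 (0x7A): reg=0x61
After byte 2 (0xFF): reg=0xD3
After byte 3 (0x96): reg=0xDC
After byte 4 (0xA3): reg=0x7A
After byte 5 (0x23): reg=0x88
Register before byte 6: 0x88
After XOR with byte 0xBB: 0x33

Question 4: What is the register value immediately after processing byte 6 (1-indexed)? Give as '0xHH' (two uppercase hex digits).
Answer: 0x99

Derivation:
After byte 1 (0x7A): reg=0x61
After byte 2 (0xFF): reg=0xD3
After byte 3 (0x96): reg=0xDC
After byte 4 (0xA3): reg=0x7A
After byte 5 (0x23): reg=0x88
After byte 6 (0xBB): reg=0x99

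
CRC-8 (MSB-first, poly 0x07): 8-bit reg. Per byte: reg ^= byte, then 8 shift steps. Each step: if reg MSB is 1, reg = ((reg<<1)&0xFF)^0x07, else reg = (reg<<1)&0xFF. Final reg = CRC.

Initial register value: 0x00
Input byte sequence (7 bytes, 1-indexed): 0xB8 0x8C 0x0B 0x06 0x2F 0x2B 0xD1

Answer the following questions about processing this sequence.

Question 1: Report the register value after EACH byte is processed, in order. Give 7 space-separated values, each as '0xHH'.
0x21 0x4A 0xC0 0x5C 0x5E 0x4C 0xDA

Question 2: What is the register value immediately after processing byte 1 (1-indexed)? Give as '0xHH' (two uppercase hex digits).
After byte 1 (0xB8): reg=0x21

Answer: 0x21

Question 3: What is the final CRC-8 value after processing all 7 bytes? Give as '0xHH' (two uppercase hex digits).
Answer: 0xDA

Derivation:
After byte 1 (0xB8): reg=0x21
After byte 2 (0x8C): reg=0x4A
After byte 3 (0x0B): reg=0xC0
After byte 4 (0x06): reg=0x5C
After byte 5 (0x2F): reg=0x5E
After byte 6 (0x2B): reg=0x4C
After byte 7 (0xD1): reg=0xDA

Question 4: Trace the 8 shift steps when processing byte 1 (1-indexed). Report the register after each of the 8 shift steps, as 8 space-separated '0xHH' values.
Answer: 0x77 0xEE 0xDB 0xB1 0x65 0xCA 0x93 0x21

Derivation:
Register before byte 1: 0x00
After XOR with byte 0xB8: 0xB8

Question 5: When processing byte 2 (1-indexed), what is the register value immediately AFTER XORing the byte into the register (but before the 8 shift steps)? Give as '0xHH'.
Register before byte 2: 0x21
Byte 2: 0x8C
0x21 XOR 0x8C = 0xAD

Answer: 0xAD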